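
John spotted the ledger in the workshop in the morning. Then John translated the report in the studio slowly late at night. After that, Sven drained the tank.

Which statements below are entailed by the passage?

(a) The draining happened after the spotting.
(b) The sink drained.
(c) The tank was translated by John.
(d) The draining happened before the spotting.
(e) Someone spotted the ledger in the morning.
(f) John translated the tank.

(a) Entailed — the narrative places the spotting before the draining.
(b) Not entailed — the tank is what drained, not the sink.
(c) Not entailed — John translated the report, not the tank; the tank belongs to the draining event.
(d) Not entailed — the narrative places the spotting before the draining, not after.
(e) Entailed — this follows by dropping conjuncts from the spotting event's description.
(f) Not entailed — John translated the report, not the tank; the tank belongs to the draining event.

(a), (e)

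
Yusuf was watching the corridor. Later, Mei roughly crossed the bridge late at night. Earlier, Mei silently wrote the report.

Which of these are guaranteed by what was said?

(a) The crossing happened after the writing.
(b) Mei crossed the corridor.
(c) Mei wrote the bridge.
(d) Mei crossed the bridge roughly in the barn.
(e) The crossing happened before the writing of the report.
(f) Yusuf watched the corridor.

(a), (f)

(a) Entailed — the narrative places the writing before the crossing.
(b) Not entailed — Mei crossed the bridge, not the corridor; the corridor belongs to the watching event.
(c) Not entailed — Mei wrote the report, not the bridge; the bridge belongs to the crossing event.
(d) Not entailed — 'in the barn' adds information not in the original event.
(e) Not entailed — the narrative places the writing before the crossing, not after.
(f) Entailed — 'watch' is an activity; 'was watching' entails that some watching happened, so 'watched' holds.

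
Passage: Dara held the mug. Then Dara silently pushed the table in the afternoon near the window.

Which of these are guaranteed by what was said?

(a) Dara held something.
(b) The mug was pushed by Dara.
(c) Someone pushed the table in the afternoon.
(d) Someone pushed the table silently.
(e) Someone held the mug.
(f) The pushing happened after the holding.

(a), (c), (d), (e), (f)

(a) Entailed — the original entails any weakening of itself; this just generalizes the patient.
(b) Not entailed — Dara pushed the table, not the mug; the mug belongs to the holding event.
(c) Entailed — the original entails any weakening of itself; this just drops 'silently', 'near the window' and generalizes the agent.
(d) Entailed — dropping 'in the afternoon', 'near the window' and generalizing the agent leaves a sub-description the original still satisfies.
(e) Entailed — the original entails any weakening of itself; this just generalizes the agent.
(f) Entailed — the narrative places the holding before the pushing.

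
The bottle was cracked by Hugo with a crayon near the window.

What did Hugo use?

a crayon

'with a crayon' marks the instrument of the cracking event.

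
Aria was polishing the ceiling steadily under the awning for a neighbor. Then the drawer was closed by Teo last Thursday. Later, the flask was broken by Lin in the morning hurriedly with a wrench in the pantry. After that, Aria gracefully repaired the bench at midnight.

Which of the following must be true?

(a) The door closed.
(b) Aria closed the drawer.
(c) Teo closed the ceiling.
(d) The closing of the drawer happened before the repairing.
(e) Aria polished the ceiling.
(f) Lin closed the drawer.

(a) Not entailed — the drawer is what closed, not the door.
(b) Not entailed — the passage has Teo closing the drawer, not Aria.
(c) Not entailed — Teo closed the drawer, not the ceiling; the ceiling belongs to the polishing event.
(d) Entailed — the narrative places the closing before the repairing.
(e) Entailed — 'polish' is an activity; 'was polishing' entails that some polishing happened, so 'polished' holds.
(f) Not entailed — the passage has Teo closing the drawer, not Lin.

(d), (e)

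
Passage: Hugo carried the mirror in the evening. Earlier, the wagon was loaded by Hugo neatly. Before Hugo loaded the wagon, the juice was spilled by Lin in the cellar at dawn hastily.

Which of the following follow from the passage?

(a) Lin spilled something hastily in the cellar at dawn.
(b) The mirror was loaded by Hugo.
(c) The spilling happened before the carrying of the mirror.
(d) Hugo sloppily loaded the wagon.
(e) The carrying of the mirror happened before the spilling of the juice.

(a), (c)

(a) Entailed — this follows by dropping conjuncts from the spilling event's description.
(b) Not entailed — Hugo loaded the wagon, not the mirror; the mirror belongs to the carrying event.
(c) Entailed — the narrative places the spilling before the carrying.
(d) Not entailed — 'sloppily' adds a manner not in (and inconsistent with) the original.
(e) Not entailed — the narrative places the spilling before the carrying, not after.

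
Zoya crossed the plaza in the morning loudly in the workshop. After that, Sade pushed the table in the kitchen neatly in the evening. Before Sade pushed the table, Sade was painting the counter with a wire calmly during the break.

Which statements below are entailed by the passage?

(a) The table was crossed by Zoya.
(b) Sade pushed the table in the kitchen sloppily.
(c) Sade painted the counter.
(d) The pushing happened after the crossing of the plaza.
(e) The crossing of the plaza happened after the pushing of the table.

(d)

(a) Not entailed — Zoya crossed the plaza, not the table; the table belongs to the pushing event.
(b) Not entailed — 'sloppily' adds a manner not in (and inconsistent with) the original.
(c) Not entailed — 'was painting' is progressive on an accomplishment; it does not entail the completed 'painted'.
(d) Entailed — the narrative places the crossing before the pushing.
(e) Not entailed — the narrative places the crossing before the pushing, not after.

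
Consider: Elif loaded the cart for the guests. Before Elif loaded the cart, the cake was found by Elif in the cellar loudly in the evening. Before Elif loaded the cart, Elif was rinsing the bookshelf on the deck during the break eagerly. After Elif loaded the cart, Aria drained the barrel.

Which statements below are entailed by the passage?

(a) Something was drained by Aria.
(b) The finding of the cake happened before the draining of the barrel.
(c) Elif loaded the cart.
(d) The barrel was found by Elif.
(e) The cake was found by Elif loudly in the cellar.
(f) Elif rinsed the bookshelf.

(a), (b), (c), (e), (f)

(a) Entailed — the original entails any weakening of itself; this just generalizes the patient.
(b) Entailed — the narrative places the finding before the draining.
(c) Entailed — the original entails any weakening of itself; this just drops 'for the guests'.
(d) Not entailed — Elif found the cake, not the barrel; the barrel belongs to the draining event.
(e) Entailed — this follows by dropping conjuncts from the finding event's description.
(f) Entailed — 'rinse' is an activity; 'was rinsing' entails that some rinsing happened, so 'rinsed' holds.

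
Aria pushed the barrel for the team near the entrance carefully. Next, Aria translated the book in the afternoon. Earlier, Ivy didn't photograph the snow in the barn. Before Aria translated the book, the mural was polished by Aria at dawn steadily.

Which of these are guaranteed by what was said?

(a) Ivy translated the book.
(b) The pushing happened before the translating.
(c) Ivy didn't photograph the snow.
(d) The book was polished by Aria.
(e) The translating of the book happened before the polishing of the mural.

(a) Not entailed — the passage has Aria translating the book, not Ivy.
(b) Entailed — the narrative places the pushing before the translating.
(c) Not entailed — dropping 'in the barn' under negation is not valid — the original leaves open that Ivy photographed the snow some other way.
(d) Not entailed — Aria polished the mural, not the book; the book belongs to the translating event.
(e) Not entailed — the narrative places the polishing before the translating, not after.

(b)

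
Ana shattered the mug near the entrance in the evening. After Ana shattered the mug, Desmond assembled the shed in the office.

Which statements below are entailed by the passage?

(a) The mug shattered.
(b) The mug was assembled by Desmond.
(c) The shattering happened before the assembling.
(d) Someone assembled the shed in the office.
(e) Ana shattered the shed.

(a) Entailed — 'Ana shattered the mug' is causative; it entails the inchoative 'the mug shattered'.
(b) Not entailed — Desmond assembled the shed, not the mug; the mug belongs to the shattering event.
(c) Entailed — the narrative places the shattering before the assembling.
(d) Entailed — generalizing the agent leaves a sub-description the original still satisfies.
(e) Not entailed — Ana shattered the mug, not the shed; the shed belongs to the assembling event.

(a), (c), (d)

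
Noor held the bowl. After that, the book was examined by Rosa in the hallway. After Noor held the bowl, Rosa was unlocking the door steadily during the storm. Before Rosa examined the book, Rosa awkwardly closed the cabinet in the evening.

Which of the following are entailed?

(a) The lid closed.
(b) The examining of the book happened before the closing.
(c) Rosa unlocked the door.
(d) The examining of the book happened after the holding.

(a) Not entailed — the cabinet is what closed, not the lid.
(b) Not entailed — the narrative places the closing before the examining, not after.
(c) Not entailed — 'was unlocking' is progressive on an accomplishment; it does not entail the completed 'unlocked'.
(d) Entailed — the narrative places the holding before the examining.

(d)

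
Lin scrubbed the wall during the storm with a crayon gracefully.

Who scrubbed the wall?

Lin

'Lin' marks the agent of the scrubbing event.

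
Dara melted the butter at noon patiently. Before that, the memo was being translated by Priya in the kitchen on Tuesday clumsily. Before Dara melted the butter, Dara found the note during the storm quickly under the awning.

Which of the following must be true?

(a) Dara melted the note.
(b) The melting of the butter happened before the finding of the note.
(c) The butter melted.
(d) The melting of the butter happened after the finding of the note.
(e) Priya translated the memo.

(c), (d)

(a) Not entailed — Dara melted the butter, not the note; the note belongs to the finding event.
(b) Not entailed — the narrative places the finding before the melting, not after.
(c) Entailed — 'Dara melted the butter' is causative; it entails the inchoative 'the butter melted'.
(d) Entailed — the narrative places the finding before the melting.
(e) Not entailed — 'was translating' is progressive on an accomplishment; it does not entail the completed 'translated'.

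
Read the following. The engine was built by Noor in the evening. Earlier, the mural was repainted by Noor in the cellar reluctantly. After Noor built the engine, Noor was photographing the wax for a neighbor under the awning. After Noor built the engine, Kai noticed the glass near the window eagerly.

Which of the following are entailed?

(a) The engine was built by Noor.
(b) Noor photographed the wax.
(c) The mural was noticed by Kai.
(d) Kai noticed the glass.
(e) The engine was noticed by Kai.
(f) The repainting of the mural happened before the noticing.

(a) Entailed — this follows by dropping conjuncts from the building event's description.
(b) Not entailed — 'was photographing' is progressive on an accomplishment; it does not entail the completed 'photographed'.
(c) Not entailed — Kai noticed the glass, not the mural; the mural belongs to the repainting event.
(d) Entailed — dropping 'near the window', 'eagerly' leaves a sub-description the original still satisfies.
(e) Not entailed — Kai noticed the glass, not the engine; the engine belongs to the building event.
(f) Entailed — the narrative places the repainting before the noticing.

(a), (d), (f)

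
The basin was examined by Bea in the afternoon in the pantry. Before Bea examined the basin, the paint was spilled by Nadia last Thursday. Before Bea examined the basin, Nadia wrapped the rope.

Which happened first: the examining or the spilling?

the spilling

The connectives place the spilling before the examining.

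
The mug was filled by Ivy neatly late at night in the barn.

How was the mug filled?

neatly

'neatly' marks the manner of the filling event.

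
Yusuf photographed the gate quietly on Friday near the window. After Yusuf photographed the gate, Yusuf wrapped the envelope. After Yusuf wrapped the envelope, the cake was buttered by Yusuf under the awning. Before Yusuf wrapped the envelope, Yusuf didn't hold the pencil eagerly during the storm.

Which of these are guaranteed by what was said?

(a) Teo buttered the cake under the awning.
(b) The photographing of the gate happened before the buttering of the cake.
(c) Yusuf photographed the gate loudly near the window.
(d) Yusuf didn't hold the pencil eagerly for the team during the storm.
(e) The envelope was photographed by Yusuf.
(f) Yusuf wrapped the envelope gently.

(b), (d)

(a) Not entailed — the passage has Yusuf buttering the cake, not Teo.
(b) Entailed — the narrative places the photographing before the buttering.
(c) Not entailed — 'loudly' adds a manner not in (and inconsistent with) the original.
(d) Entailed — under negation, adding a further restriction is entailed: if no such holding event occurred, none occurred for the team either.
(e) Not entailed — Yusuf photographed the gate, not the envelope; the envelope belongs to the wrapping event.
(f) Not entailed — 'gently' adds information not in the original event.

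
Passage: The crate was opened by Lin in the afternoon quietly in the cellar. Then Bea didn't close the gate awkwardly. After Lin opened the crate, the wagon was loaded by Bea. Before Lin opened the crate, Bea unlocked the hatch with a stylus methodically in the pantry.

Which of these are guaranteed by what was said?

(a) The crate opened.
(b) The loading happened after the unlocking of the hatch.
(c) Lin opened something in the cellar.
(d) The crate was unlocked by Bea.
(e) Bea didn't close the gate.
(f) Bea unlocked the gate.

(a), (b), (c)

(a) Entailed — 'Lin opened the crate' is causative; it entails the inchoative 'the crate opened'.
(b) Entailed — the narrative places the unlocking before the loading.
(c) Entailed — dropping 'quietly', 'in the afternoon' and generalizing the patient leaves a sub-description the original still satisfies.
(d) Not entailed — Bea unlocked the hatch, not the crate; the crate belongs to the opening event.
(e) Not entailed — dropping 'awkwardly' under negation is not valid — the original leaves open that Bea closed the gate some other way.
(f) Not entailed — Bea unlocked the hatch, not the gate; the gate belongs to the closing event.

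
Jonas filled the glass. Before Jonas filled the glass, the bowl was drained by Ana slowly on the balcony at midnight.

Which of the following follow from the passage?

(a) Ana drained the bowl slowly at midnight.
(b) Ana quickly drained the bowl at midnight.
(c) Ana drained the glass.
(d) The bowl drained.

(a) Entailed — dropping 'on the balcony' leaves a sub-description the original still satisfies.
(b) Not entailed — 'quickly' adds a manner not in (and inconsistent with) the original.
(c) Not entailed — Ana drained the bowl, not the glass; the glass belongs to the filling event.
(d) Entailed — 'Ana drained the bowl' is causative; it entails the inchoative 'the bowl drained'.

(a), (d)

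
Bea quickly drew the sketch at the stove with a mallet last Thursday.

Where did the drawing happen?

at the stove

'at the stove' marks the location of the drawing event.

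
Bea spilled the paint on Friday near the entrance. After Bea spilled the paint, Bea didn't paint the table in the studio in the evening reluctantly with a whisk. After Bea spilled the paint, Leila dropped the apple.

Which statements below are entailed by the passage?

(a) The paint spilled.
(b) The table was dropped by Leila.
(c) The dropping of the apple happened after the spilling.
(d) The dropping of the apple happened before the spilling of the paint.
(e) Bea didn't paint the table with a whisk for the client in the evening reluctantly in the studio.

(a), (c), (e)

(a) Entailed — 'Bea spilled the paint' is causative; it entails the inchoative 'the paint spilled'.
(b) Not entailed — Leila dropped the apple, not the table; the table belongs to the painting event.
(c) Entailed — the narrative places the spilling before the dropping.
(d) Not entailed — the narrative places the spilling before the dropping, not after.
(e) Entailed — under negation, adding a further restriction is entailed: if no such painting event occurred, none occurred for the client either.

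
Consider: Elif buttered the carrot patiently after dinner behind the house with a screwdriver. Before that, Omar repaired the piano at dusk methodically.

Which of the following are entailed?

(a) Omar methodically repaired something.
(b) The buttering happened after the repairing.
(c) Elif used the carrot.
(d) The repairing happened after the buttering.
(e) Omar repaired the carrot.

(a), (b)

(a) Entailed — dropping 'at dusk' and generalizing the patient leaves a sub-description the original still satisfies.
(b) Entailed — the narrative places the repairing before the buttering.
(c) Not entailed — the carrot is the patient, not an instrument — Elif used a screwdriver.
(d) Not entailed — the narrative places the repairing before the buttering, not after.
(e) Not entailed — Omar repaired the piano, not the carrot; the carrot belongs to the buttering event.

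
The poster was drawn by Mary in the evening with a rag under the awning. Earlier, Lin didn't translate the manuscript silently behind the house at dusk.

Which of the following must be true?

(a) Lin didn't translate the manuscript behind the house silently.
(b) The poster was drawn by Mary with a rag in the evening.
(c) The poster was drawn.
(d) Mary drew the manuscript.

(a) Not entailed — dropping 'at dusk' under negation is not valid — the original leaves open that Lin translated the manuscript some other way.
(b) Entailed — this follows by dropping conjuncts from the drawing event's description.
(c) Entailed — the original entails any weakening of itself; this just drops 'with a rag', 'in the evening', 'under the awning' and generalizes the agent.
(d) Not entailed — Mary drew the poster, not the manuscript; the manuscript belongs to the translating event.

(b), (c)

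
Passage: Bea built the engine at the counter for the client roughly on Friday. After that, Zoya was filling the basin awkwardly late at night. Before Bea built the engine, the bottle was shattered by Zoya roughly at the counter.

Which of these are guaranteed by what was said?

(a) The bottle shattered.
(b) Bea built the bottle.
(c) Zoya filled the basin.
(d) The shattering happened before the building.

(a) Entailed — 'Zoya shattered the bottle' is causative; it entails the inchoative 'the bottle shattered'.
(b) Not entailed — Bea built the engine, not the bottle; the bottle belongs to the shattering event.
(c) Not entailed — 'was filling' is progressive on an accomplishment; it does not entail the completed 'filled'.
(d) Entailed — the narrative places the shattering before the building.

(a), (d)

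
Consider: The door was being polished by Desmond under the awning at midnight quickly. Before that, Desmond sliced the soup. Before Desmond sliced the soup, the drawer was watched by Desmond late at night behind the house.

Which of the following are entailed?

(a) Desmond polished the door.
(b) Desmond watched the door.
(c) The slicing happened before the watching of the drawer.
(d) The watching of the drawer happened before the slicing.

(a), (d)

(a) Entailed — 'polish' is an activity; 'was polishing' entails that some polishing happened, so 'polished' holds.
(b) Not entailed — Desmond watched the drawer, not the door; the door belongs to the polishing event.
(c) Not entailed — the narrative places the watching before the slicing, not after.
(d) Entailed — the narrative places the watching before the slicing.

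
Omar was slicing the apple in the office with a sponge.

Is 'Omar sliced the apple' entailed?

no

'was slicing' is progressive; for an accomplishment like 'slice the apple', it doesn't entail completion.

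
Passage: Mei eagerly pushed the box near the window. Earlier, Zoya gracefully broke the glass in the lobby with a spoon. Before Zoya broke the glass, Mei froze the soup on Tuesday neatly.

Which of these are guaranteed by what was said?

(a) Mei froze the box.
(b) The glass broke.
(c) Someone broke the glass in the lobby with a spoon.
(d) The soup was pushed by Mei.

(a) Not entailed — Mei froze the soup, not the box; the box belongs to the pushing event.
(b) Entailed — 'Zoya broke the glass' is causative; it entails the inchoative 'the glass broke'.
(c) Entailed — dropping 'gracefully' and generalizing the agent leaves a sub-description the original still satisfies.
(d) Not entailed — Mei pushed the box, not the soup; the soup belongs to the freezing event.

(b), (c)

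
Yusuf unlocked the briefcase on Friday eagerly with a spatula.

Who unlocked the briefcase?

Yusuf

'Yusuf' marks the agent of the unlocking event.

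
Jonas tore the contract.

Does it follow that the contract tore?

yes

'Jonas tore the contract' is the causative; it entails the inchoative 'the contract tore'.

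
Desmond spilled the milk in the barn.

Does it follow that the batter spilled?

Nothing is said about any batter; only the milk is affected.

no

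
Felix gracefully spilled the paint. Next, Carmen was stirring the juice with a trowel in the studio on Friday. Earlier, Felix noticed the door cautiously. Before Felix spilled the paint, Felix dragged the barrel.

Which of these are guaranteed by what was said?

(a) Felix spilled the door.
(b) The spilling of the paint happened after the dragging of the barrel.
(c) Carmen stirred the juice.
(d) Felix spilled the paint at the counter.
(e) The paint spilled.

(a) Not entailed — Felix spilled the paint, not the door; the door belongs to the noticing event.
(b) Entailed — the narrative places the dragging before the spilling.
(c) Entailed — 'stir' is an activity; 'was stirring' entails that some stirring happened, so 'stirred' holds.
(d) Not entailed — 'at the counter' adds information not in the original event.
(e) Entailed — 'Felix spilled the paint' is causative; it entails the inchoative 'the paint spilled'.

(b), (c), (e)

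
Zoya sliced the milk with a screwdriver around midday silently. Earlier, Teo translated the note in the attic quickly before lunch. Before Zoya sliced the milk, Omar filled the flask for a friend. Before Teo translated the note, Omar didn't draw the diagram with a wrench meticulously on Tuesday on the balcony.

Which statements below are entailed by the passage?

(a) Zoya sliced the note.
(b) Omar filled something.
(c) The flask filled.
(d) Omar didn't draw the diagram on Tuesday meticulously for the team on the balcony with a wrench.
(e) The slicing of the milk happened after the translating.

(a) Not entailed — Zoya sliced the milk, not the note; the note belongs to the translating event.
(b) Entailed — every conjunct here is already in the original filling event.
(c) Entailed — 'Omar filled the flask' is causative; it entails the inchoative 'the flask filled'.
(d) Entailed — under negation, adding a further restriction is entailed: if no such drawing event occurred, none occurred for the team either.
(e) Entailed — the narrative places the translating before the slicing.

(b), (c), (d), (e)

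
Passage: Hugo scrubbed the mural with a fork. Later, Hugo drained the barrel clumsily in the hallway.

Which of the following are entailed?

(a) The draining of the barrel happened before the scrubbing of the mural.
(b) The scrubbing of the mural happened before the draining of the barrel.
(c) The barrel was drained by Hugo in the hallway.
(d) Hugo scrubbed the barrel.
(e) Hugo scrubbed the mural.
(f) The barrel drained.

(a) Not entailed — the narrative places the scrubbing before the draining, not after.
(b) Entailed — the narrative places the scrubbing before the draining.
(c) Entailed — dropping 'clumsily' leaves a sub-description the original still satisfies.
(d) Not entailed — Hugo scrubbed the mural, not the barrel; the barrel belongs to the draining event.
(e) Entailed — dropping 'with a fork' leaves a sub-description the original still satisfies.
(f) Entailed — 'Hugo drained the barrel' is causative; it entails the inchoative 'the barrel drained'.

(b), (c), (e), (f)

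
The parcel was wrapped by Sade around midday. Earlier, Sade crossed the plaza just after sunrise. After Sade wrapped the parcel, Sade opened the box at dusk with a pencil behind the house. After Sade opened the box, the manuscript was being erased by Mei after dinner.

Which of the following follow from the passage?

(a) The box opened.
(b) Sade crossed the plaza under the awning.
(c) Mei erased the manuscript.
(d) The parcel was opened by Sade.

(a) Entailed — 'Sade opened the box' is causative; it entails the inchoative 'the box opened'.
(b) Not entailed — 'under the awning' adds information not in the original event.
(c) Not entailed — 'was erasing' is progressive on an accomplishment; it does not entail the completed 'erased'.
(d) Not entailed — Sade opened the box, not the parcel; the parcel belongs to the wrapping event.

(a)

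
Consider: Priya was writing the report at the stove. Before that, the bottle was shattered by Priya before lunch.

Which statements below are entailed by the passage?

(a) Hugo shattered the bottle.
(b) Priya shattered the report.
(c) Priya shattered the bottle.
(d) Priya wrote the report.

(c)

(a) Not entailed — the passage has Priya shattering the bottle, not Hugo.
(b) Not entailed — Priya shattered the bottle, not the report; the report belongs to the writing event.
(c) Entailed — every conjunct here is already in the original shattering event.
(d) Not entailed — 'was writing' is progressive on an accomplishment; it does not entail the completed 'wrote'.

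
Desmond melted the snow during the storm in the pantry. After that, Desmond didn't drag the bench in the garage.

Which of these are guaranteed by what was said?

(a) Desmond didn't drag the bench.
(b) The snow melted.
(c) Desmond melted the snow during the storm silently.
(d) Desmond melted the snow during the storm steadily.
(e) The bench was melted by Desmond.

(a) Not entailed — dropping 'in the garage' under negation is not valid — the original leaves open that Desmond dragged the bench some other way.
(b) Entailed — 'Desmond melted the snow' is causative; it entails the inchoative 'the snow melted'.
(c) Not entailed — 'silently' adds information not in the original event.
(d) Not entailed — 'steadily' adds information not in the original event.
(e) Not entailed — Desmond melted the snow, not the bench; the bench belongs to the dragging event.

(b)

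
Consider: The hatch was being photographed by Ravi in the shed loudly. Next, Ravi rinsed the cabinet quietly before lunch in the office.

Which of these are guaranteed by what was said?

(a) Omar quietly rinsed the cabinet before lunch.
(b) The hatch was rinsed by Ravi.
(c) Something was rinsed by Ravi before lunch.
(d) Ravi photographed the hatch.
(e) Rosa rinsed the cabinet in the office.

(c)

(a) Not entailed — the passage has Ravi rinsing the cabinet, not Omar.
(b) Not entailed — Ravi rinsed the cabinet, not the hatch; the hatch belongs to the photographing event.
(c) Entailed — every conjunct here is already in the original rinsing event.
(d) Not entailed — 'was photographing' is progressive on an accomplishment; it does not entail the completed 'photographed'.
(e) Not entailed — the passage has Ravi rinsing the cabinet, not Rosa.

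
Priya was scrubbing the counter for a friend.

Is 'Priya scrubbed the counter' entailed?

'scrub' is atelic; if Priya was scrubbing the counter, then Priya scrubbed the counter (for some time).

yes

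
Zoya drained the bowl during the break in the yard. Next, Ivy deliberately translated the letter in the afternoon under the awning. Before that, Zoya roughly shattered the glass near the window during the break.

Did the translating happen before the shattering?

The narrative orders the shattering before the translating.

no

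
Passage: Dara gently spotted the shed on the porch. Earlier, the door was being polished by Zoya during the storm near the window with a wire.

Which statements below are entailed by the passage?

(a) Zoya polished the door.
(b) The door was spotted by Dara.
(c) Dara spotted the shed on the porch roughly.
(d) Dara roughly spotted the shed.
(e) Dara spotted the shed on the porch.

(a) Entailed — 'polish' is an activity; 'was polishing' entails that some polishing happened, so 'polished' holds.
(b) Not entailed — Dara spotted the shed, not the door; the door belongs to the polishing event.
(c) Not entailed — 'roughly' adds a manner not in (and inconsistent with) the original.
(d) Not entailed — 'roughly' adds a manner not in (and inconsistent with) the original.
(e) Entailed — dropping 'gently' leaves a sub-description the original still satisfies.

(a), (e)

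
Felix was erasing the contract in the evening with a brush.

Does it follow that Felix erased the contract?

'was erasing' is progressive; for an accomplishment like 'erase the contract', it doesn't entail completion.

no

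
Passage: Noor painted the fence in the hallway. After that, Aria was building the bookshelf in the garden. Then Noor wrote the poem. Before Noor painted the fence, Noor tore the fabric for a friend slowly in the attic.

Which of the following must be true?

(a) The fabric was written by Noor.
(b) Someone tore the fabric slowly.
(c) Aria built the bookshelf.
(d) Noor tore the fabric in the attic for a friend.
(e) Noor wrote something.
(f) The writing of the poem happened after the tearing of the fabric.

(a) Not entailed — Noor wrote the poem, not the fabric; the fabric belongs to the tearing event.
(b) Entailed — the original entails any weakening of itself; this just drops 'for a friend', 'in the attic' and generalizes the agent.
(c) Not entailed — 'was building' is progressive on an accomplishment; it does not entail the completed 'built'.
(d) Entailed — every conjunct here is already in the original tearing event.
(e) Entailed — every conjunct here is already in the original writing event.
(f) Entailed — the narrative places the tearing before the writing.

(b), (d), (e), (f)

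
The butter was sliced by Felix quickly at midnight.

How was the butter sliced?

'quickly' marks the manner of the slicing event.

quickly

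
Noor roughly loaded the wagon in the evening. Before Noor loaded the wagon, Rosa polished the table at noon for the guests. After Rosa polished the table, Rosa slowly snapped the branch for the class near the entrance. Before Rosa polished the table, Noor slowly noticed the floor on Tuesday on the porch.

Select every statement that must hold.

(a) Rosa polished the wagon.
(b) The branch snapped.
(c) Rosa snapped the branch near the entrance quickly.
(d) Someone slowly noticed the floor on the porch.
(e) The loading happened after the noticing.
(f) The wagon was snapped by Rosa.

(b), (d), (e)

(a) Not entailed — Rosa polished the table, not the wagon; the wagon belongs to the loading event.
(b) Entailed — 'Rosa snapped the branch' is causative; it entails the inchoative 'the branch snapped'.
(c) Not entailed — 'quickly' adds a manner not in (and inconsistent with) the original.
(d) Entailed — the original entails any weakening of itself; this just drops 'on Tuesday' and generalizes the agent.
(e) Entailed — the narrative places the noticing before the loading.
(f) Not entailed — Rosa snapped the branch, not the wagon; the wagon belongs to the loading event.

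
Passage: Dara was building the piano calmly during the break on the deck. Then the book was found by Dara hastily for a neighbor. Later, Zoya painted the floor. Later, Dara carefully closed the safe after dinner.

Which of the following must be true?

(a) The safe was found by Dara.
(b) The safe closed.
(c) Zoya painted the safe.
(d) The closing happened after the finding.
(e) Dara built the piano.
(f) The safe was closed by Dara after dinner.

(a) Not entailed — Dara found the book, not the safe; the safe belongs to the closing event.
(b) Entailed — 'Dara closed the safe' is causative; it entails the inchoative 'the safe closed'.
(c) Not entailed — Zoya painted the floor, not the safe; the safe belongs to the closing event.
(d) Entailed — the narrative places the finding before the closing.
(e) Not entailed — 'was building' is progressive on an accomplishment; it does not entail the completed 'built'.
(f) Entailed — this follows by dropping conjuncts from the closing event's description.

(b), (d), (f)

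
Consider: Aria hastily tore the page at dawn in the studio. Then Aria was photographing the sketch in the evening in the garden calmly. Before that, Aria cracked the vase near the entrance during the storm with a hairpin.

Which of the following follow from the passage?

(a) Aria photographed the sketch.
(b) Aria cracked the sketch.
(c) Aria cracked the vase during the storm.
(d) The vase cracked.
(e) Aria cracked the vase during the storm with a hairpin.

(a) Not entailed — 'was photographing' is progressive on an accomplishment; it does not entail the completed 'photographed'.
(b) Not entailed — Aria cracked the vase, not the sketch; the sketch belongs to the photographing event.
(c) Entailed — every conjunct here is already in the original cracking event.
(d) Entailed — 'Aria cracked the vase' is causative; it entails the inchoative 'the vase cracked'.
(e) Entailed — every conjunct here is already in the original cracking event.

(c), (d), (e)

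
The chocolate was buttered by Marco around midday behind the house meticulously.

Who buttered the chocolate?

Marco

'Marco' marks the agent of the buttering event.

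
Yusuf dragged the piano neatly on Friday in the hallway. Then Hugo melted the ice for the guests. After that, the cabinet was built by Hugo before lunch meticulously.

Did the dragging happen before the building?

yes

The narrative orders the dragging before the building.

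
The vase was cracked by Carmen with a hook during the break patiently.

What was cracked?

'the vase' marks the patient of the cracking event.

the vase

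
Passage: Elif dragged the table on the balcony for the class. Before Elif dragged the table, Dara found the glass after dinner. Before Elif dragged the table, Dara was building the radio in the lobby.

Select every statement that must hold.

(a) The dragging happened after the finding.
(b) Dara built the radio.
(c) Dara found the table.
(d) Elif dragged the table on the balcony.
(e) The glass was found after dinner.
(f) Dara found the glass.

(a), (d), (e), (f)

(a) Entailed — the narrative places the finding before the dragging.
(b) Not entailed — 'was building' is progressive on an accomplishment; it does not entail the completed 'built'.
(c) Not entailed — Dara found the glass, not the table; the table belongs to the dragging event.
(d) Entailed — the original entails any weakening of itself; this just drops 'for the class'.
(e) Entailed — generalizing the agent leaves a sub-description the original still satisfies.
(f) Entailed — this follows by dropping conjuncts from the finding event's description.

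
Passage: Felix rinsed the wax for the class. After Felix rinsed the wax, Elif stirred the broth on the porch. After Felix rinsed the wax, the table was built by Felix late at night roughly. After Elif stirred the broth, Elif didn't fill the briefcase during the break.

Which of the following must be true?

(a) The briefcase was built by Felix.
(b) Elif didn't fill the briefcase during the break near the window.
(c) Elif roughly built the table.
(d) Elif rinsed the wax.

(b)

(a) Not entailed — Felix built the table, not the briefcase; the briefcase belongs to the filling event.
(b) Entailed — under negation, adding a further restriction is entailed: if no such filling event occurred, none occurred near the window either.
(c) Not entailed — the passage has Felix building the table, not Elif.
(d) Not entailed — the passage has Felix rinsing the wax, not Elif.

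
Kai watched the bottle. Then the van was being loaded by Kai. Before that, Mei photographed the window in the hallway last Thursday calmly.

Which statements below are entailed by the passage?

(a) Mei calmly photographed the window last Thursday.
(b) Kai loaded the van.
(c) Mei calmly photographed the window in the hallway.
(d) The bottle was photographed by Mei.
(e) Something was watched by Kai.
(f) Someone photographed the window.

(a) Entailed — dropping 'in the hallway' leaves a sub-description the original still satisfies.
(b) Not entailed — 'was loading' is progressive on an accomplishment; it does not entail the completed 'loaded'.
(c) Entailed — the original entails any weakening of itself; this just drops 'last Thursday'.
(d) Not entailed — Mei photographed the window, not the bottle; the bottle belongs to the watching event.
(e) Entailed — every conjunct here is already in the original watching event.
(f) Entailed — this follows by dropping conjuncts from the photographing event's description.

(a), (c), (e), (f)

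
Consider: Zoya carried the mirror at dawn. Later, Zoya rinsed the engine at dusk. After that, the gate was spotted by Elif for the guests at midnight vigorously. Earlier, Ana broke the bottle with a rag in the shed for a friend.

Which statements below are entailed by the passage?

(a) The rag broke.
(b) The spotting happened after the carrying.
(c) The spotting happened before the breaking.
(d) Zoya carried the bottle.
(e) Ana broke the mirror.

(b)

(a) Not entailed — the bottle is what broke, not the rag.
(b) Entailed — the narrative places the carrying before the spotting.
(c) Not entailed — the narrative places the breaking before the spotting, not after.
(d) Not entailed — Zoya carried the mirror, not the bottle; the bottle belongs to the breaking event.
(e) Not entailed — Ana broke the bottle, not the mirror; the mirror belongs to the carrying event.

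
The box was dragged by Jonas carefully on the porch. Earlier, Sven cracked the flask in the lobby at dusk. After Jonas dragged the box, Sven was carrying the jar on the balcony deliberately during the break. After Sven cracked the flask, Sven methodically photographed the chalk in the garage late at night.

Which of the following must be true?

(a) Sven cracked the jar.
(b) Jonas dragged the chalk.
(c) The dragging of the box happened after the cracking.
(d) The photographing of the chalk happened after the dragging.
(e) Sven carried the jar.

(c), (e)

(a) Not entailed — Sven cracked the flask, not the jar; the jar belongs to the carrying event.
(b) Not entailed — Jonas dragged the box, not the chalk; the chalk belongs to the photographing event.
(c) Entailed — the narrative places the cracking before the dragging.
(d) Not entailed — the narrative doesn't order the dragging relative to the photographing.
(e) Entailed — 'carry' is an activity; 'was carrying' entails that some carrying happened, so 'carried' holds.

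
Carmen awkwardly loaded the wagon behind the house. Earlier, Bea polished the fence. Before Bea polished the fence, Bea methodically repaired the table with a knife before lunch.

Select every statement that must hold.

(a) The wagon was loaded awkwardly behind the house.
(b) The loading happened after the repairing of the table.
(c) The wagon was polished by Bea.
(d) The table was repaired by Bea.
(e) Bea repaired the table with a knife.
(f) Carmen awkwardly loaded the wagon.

(a), (b), (d), (e), (f)

(a) Entailed — this follows by dropping conjuncts from the loading event's description.
(b) Entailed — the narrative places the repairing before the loading.
(c) Not entailed — Bea polished the fence, not the wagon; the wagon belongs to the loading event.
(d) Entailed — this follows by dropping conjuncts from the repairing event's description.
(e) Entailed — the original entails any weakening of itself; this just drops 'methodically', 'before lunch'.
(f) Entailed — every conjunct here is already in the original loading event.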